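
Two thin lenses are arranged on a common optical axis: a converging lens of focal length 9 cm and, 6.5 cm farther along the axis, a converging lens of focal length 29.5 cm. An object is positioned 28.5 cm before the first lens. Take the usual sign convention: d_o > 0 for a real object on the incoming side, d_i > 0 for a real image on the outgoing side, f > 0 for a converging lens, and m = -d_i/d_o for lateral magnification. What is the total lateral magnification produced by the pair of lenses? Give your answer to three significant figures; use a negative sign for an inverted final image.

Applying the thin-lens equation to the first lens, 1/9 = 1/28.5 + 1/d_i1, which gives d_i1 = 13.154 cm.
Its lateral magnification is m_1 = -d_i1/d_o1 = -(13.154)/28.5 = -0.4615.
This image would form 13.154 cm past lens 1, i.e. 6.654 cm beyond lens 2, so it is a virtual object for lens 2: d_o2 = 6.5 - 13.154 = -6.654 cm.
Applying the thin-lens equation again with f_2 = 29.5 cm and d_o2 = -6.654 cm gives d_i2 = 5.429 cm.
m_2 = -(5.429)/(-6.654) = 0.8160.
Overall magnification: m = m_1 m_2 = -0.3766.

-0.377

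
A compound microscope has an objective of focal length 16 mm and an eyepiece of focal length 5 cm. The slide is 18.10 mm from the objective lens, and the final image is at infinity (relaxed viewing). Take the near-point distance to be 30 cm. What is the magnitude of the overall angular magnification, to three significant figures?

Convert to cm: f_obj = 16 mm = 1.6 cm; d_o = 18.10 mm = 1.81 cm.
Objective: 1/d_i = 1/f_obj - 1/d_o = 1/1.6 - 1/1.81 = 0.07251 cm^-1, so d_i = 13.790 cm.
m_obj = -d_i/d_o = -13.790/1.81 = -7.619.
Eyepiece angular magnification (image at infinity): M_eye = D/f_e = 30/5 = 6.000.
Overall M = m_obj x M_eye = (-7.619)(6.000) = -45.71.
|M| = 45.71.

45.7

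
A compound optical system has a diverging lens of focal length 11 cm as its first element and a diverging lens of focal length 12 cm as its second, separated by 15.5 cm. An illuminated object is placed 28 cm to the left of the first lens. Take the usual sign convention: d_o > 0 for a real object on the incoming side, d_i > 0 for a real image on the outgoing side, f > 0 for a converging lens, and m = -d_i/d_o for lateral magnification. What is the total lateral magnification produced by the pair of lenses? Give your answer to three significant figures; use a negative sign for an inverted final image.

0.0956

Lens 1: 1/d_i1 = 1/f_1 - 1/d_o1 = 1/(-11) - 1/28 = -0.12662 cm^-1, so d_i1 = -7.897 cm.
m_1 = -(-7.897)/28 = 0.2821.
With d_i1 < 0 the first image is virtual and lies on the object side; the object distance for lens 2 is d_o2 = 15.5 - (-7.897) = 23.397 cm.
Lens 2: 1/d_i2 = 1/f_2 - 1/d_o2 = 1/(-12) - 1/(23.397) = -0.12607 cm^-1, so d_i2 = -7.932 cm.
m_2 = -(-7.932)/(23.397) = 0.3390.
Overall magnification: m = m_1 m_2 = 0.0956.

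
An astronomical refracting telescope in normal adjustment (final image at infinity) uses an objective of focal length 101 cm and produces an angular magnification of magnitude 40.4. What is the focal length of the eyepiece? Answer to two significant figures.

|M| = f_obj/f_eye, so f_eye = f_obj/|M| = 101/40.4 = 2.500 cm.

2.5 cm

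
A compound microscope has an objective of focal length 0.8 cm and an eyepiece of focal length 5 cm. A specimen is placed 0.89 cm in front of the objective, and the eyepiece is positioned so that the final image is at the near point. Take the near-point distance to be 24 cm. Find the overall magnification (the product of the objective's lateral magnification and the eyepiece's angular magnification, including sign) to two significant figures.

-52

Objective: 1/d_i = 1/f_obj - 1/d_o = 1/0.8 - 1/0.89 = 0.12640 cm^-1, so d_i = 7.911 cm.
m_obj = -d_i/d_o = -7.911/0.89 = -8.889.
Eyepiece angular magnification (image at near point): M_eye = 1 + D/f_e = 1 + 24/5 = 5.800.
Overall M = m_obj x M_eye = (-8.889)(5.800) = -51.56.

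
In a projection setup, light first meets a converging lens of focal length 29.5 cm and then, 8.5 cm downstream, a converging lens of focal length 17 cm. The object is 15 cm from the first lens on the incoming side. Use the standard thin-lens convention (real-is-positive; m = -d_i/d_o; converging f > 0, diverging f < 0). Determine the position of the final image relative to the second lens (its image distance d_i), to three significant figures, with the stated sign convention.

30.1 cm

Lens 1: 1/d_i1 = 1/f_1 - 1/d_o1 = 1/29.5 - 1/15 = -0.03277 cm^-1, so d_i1 = -30.517 cm.
With d_i1 < 0 the first image is virtual and lies on the object side; the object distance for lens 2 is d_o2 = 8.5 - (-30.517) = 39.017 cm.
Lens 2: 1/d_i2 = 1/f_2 - 1/d_o2 = 1/17 - 1/(39.017) = 0.03319 cm^-1, so d_i2 = 30.126 cm.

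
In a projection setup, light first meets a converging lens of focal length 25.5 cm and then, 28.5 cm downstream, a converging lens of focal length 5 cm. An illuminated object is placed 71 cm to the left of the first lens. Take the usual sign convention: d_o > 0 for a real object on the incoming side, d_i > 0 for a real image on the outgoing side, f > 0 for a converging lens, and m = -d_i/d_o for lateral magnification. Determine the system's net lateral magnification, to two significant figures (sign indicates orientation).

Applying the thin-lens equation to the first lens, 1/25.5 = 1/71 + 1/d_i1, which gives d_i1 = 39.791 cm.
Its lateral magnification is m_1 = -d_i1/d_o1 = -(39.791)/71 = -0.5604.
Since 39.791 cm > 28.5 cm, the first image lies past the second lens and serves as a virtual object: d_o2 = L - d_i1 = -11.291 cm.
Applying the thin-lens equation again with f_2 = 5 cm and d_o2 = -11.291 cm gives d_i2 = 3.465 cm.
m_2 = -(3.465)/(-11.291) = 0.3069.
Total m = m_1 x m_2 = (-0.5604)(0.3069) = -0.1720.

-0.17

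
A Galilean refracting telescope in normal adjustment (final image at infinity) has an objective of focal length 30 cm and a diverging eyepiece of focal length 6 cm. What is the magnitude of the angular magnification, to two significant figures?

5.0

|M| = f_obj/|f_eye| = 30/6 = 5.000.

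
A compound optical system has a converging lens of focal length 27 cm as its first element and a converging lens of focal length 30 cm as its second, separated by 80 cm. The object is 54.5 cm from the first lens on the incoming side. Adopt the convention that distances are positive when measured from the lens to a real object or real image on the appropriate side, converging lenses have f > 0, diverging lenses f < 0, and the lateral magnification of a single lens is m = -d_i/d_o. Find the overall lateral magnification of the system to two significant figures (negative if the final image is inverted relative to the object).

-8.4

Applying the thin-lens equation to the first lens, 1/27 = 1/54.5 + 1/d_i1, which gives d_i1 = 53.509 cm.
Its lateral magnification is m_1 = -d_i1/d_o1 = -(53.509)/54.5 = -0.9818.
Object distance for lens 2: d_o2 = 80 - 53.509 = 26.491 cm.
Applying the thin-lens equation again with f_2 = 30 cm and d_o2 = 26.491 cm gives d_i2 = -226.477 cm.
m_2 = -(-226.477)/(26.491) = 8.5492.
Total m = m_1 x m_2 = (-0.9818)(8.5492) = -8.3938.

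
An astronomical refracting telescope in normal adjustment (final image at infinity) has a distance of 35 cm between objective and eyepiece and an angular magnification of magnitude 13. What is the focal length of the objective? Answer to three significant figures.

In normal adjustment the tube length equals f_obj + f_eye and |M| = f_obj/f_eye.
So f_obj = 13 f_eye and 13 f_eye + f_eye = 35 cm, giving f_eye = 35/14 = 2.500 cm and f_obj = 32.500 cm.

32.5 cm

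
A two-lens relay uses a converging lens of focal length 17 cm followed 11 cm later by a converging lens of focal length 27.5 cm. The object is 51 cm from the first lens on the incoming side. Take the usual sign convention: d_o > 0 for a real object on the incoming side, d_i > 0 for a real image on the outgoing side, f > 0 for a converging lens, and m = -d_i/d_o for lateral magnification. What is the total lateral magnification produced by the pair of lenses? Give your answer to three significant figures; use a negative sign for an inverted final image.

Lens 1: 1/d_i1 = 1/f_1 - 1/d_o1 = 1/17 - 1/51 = 0.03922 cm^-1, so d_i1 = 25.500 cm.
m_1 = -(25.500)/51 = -0.5000.
This image would form 25.500 cm past lens 1, i.e. 14.500 cm beyond lens 2, so it is a virtual object for lens 2: d_o2 = 11 - 25.500 = -14.500 cm.
Lens 2: 1/d_i2 = 1/f_2 - 1/d_o2 = 1/27.5 - 1/(-14.500) = 0.10533 cm^-1, so d_i2 = 9.494 cm.
m_2 = -(9.494)/(-14.500) = 0.6548.
Overall magnification: m = m_1 m_2 = -0.3274.

-0.327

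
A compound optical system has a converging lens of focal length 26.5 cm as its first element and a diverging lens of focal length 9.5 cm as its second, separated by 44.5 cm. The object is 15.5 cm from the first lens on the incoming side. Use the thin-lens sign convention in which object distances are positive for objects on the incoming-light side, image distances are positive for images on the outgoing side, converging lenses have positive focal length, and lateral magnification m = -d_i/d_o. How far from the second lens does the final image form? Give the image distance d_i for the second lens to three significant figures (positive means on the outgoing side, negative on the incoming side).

-8.51 cm

First lens: d_i1 = 1/(1/26.5 - 1/15.5) = -37.341 cm.
The intermediate image is virtual, 37.341 cm to the left of lens 1, so d_o2 = L - d_i1 = 44.5 - (-37.341) = 81.841 cm.
Second lens: d_i2 = 1/(1/(-9.5) - 1/(81.841)) = -8.512 cm.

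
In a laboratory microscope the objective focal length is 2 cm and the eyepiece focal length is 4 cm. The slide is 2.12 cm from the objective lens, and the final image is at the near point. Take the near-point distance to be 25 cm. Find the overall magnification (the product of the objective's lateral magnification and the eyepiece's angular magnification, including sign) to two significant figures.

-120

Objective: 1/d_i = 1/f_obj - 1/d_o = 1/2 - 1/2.12 = 0.02830 cm^-1, so d_i = 35.333 cm.
m_obj = -d_i/d_o = -35.333/2.12 = -16.667.
Eyepiece angular magnification (image at near point): M_eye = 1 + D/f_e = 1 + 25/4 = 7.250.
Overall M = m_obj x M_eye = (-16.667)(7.250) = -120.83.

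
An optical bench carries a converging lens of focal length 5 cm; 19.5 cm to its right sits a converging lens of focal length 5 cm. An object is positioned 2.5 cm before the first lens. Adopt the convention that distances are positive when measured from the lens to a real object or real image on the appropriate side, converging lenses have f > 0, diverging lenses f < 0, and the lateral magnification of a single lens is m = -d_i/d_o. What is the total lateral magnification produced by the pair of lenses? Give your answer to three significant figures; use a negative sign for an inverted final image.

-0.513

Lens 1: 1/d_i1 = 1/f_1 - 1/d_o1 = 1/5 - 1/2.5 = -0.20000 cm^-1, so d_i1 = -5.000 cm.
m_1 = -(-5.000)/2.5 = 2.0000.
The intermediate image is virtual, 5.000 cm to the left of lens 1, so d_o2 = L - d_i1 = 19.5 - (-5.000) = 24.500 cm.
Lens 2: 1/d_i2 = 1/f_2 - 1/d_o2 = 1/5 - 1/(24.500) = 0.15918 cm^-1, so d_i2 = 6.282 cm.
m_2 = -(6.282)/(24.500) = -0.2564.
Total m = m_1 x m_2 = (2.0000)(-0.2564) = -0.5128.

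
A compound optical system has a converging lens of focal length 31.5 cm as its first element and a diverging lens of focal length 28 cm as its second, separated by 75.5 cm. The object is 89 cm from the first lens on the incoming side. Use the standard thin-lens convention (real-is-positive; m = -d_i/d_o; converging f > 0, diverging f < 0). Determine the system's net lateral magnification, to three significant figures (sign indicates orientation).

First lens: d_i1 = 1/(1/31.5 - 1/89) = 48.757 cm.
m_1 = -(48.757)/89 = -0.5478.
Object distance for lens 2: d_o2 = 75.5 - 48.757 = 26.743 cm.
Second lens: d_i2 = 1/(1/(-28) - 1/(26.743)) = -13.679 cm.
m_2 = -(-13.679)/(26.743) = 0.5115.
The system's lateral magnification is m_1 m_2 = (-0.5478)(0.5115) = -0.2802.

-0.280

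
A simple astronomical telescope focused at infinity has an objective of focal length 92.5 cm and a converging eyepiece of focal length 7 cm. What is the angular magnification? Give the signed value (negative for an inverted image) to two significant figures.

-13

M = -f_obj/f_eye = -92.5/(7) = -13.214.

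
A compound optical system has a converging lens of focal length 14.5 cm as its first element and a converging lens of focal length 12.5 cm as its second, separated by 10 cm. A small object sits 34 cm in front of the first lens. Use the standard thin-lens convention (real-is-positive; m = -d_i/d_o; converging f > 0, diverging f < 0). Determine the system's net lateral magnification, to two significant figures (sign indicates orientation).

Applying the thin-lens equation to the first lens, 1/14.5 = 1/34 + 1/d_i1, which gives d_i1 = 25.282 cm.
Its lateral magnification is m_1 = -d_i1/d_o1 = -(25.282)/34 = -0.7436.
This image would form 25.282 cm past lens 1, i.e. 15.282 cm beyond lens 2, so it is a virtual object for lens 2: d_o2 = 10 - 25.282 = -15.282 cm.
Applying the thin-lens equation again with f_2 = 12.5 cm and d_o2 = -15.282 cm gives d_i2 = 6.876 cm.
m_2 = -(6.876)/(-15.282) = 0.4499.
Overall magnification: m = m_1 m_2 = -0.3346.

-0.33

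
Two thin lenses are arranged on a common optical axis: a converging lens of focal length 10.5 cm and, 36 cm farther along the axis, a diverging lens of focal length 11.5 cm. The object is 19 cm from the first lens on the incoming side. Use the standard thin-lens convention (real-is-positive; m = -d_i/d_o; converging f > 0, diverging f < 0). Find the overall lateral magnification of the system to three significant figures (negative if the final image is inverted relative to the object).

-0.591

Applying the thin-lens equation to the first lens, 1/10.5 = 1/19 + 1/d_i1, which gives d_i1 = 23.471 cm.
Its lateral magnification is m_1 = -d_i1/d_o1 = -(23.471)/19 = -1.2353.
That image sits 12.529 cm in front of the second lens, so d_o2 = 12.529 cm.
Applying the thin-lens equation again with f_2 = -11.5 cm and d_o2 = 12.529 cm gives d_i2 = -5.996 cm.
m_2 = -(-5.996)/(12.529) = 0.4786.
The system's lateral magnification is m_1 m_2 = (-1.2353)(0.4786) = -0.5912.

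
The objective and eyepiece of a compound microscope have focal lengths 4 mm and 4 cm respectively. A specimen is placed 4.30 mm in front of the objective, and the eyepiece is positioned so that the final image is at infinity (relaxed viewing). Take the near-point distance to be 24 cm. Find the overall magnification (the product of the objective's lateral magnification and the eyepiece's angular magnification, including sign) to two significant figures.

Convert to cm: f_obj = 4 mm = 0.4 cm; d_o = 4.30 mm = 0.43 cm.
Objective: 1/d_i = 1/f_obj - 1/d_o = 1/0.4 - 1/0.43 = 0.17442 cm^-1, so d_i = 5.733 cm.
m_obj = -d_i/d_o = -5.733/0.43 = -13.333.
Eyepiece angular magnification (image at infinity): M_eye = D/f_e = 24/4 = 6.000.
Overall M = m_obj x M_eye = (-13.333)(6.000) = -80.00.

-80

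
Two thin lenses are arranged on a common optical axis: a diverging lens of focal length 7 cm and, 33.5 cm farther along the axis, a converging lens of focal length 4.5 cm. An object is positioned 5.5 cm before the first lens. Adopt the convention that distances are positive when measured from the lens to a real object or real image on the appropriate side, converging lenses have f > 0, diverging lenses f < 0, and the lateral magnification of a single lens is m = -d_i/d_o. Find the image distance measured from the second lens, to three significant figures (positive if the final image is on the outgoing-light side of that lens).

5.13 cm

First lens: d_i1 = 1/(1/(-7) - 1/5.5) = -3.080 cm.
With d_i1 < 0 the first image is virtual and lies on the object side; the object distance for lens 2 is d_o2 = 33.5 - (-3.080) = 36.580 cm.
Second lens: d_i2 = 1/(1/4.5 - 1/(36.580)) = 5.131 cm.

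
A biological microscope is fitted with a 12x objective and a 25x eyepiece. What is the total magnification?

The overall magnification of a compound microscope is the product of the objective and eyepiece magnifications:
M = M_obj x M_eye = 12 x 25 = 300.

300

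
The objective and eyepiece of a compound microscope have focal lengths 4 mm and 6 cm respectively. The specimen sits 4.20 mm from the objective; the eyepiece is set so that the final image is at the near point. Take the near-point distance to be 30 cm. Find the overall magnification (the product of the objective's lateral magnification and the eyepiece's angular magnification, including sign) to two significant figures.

-120

Convert to cm: f_obj = 4 mm = 0.4 cm; d_o = 4.20 mm = 0.42 cm.
Objective: 1/d_i = 1/f_obj - 1/d_o = 1/0.4 - 1/0.42 = 0.11905 cm^-1, so d_i = 8.400 cm.
m_obj = -d_i/d_o = -8.400/0.42 = -20.000.
Eyepiece angular magnification (image at near point): M_eye = 1 + D/f_e = 1 + 30/6 = 6.000.
Overall M = m_obj x M_eye = (-20.000)(6.000) = -120.00.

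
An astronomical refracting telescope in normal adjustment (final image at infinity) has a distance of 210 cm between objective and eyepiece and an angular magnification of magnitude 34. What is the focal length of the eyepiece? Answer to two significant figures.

6.0 cm

In normal adjustment the tube length equals f_obj + f_eye and |M| = f_obj/f_eye.
So f_obj = 34 f_eye and 34 f_eye + f_eye = 210 cm, giving f_eye = 210/35 = 6.000 cm and f_obj = 204.000 cm.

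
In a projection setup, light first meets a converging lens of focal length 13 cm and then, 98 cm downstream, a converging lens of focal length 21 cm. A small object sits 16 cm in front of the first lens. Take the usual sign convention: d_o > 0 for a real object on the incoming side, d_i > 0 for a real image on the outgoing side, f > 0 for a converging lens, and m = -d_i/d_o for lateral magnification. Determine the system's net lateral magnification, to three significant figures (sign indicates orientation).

Applying the thin-lens equation to the first lens, 1/13 = 1/16 + 1/d_i1, which gives d_i1 = 69.333 cm.
Its lateral magnification is m_1 = -d_i1/d_o1 = -(69.333)/16 = -4.3333.
The intermediate image is 69.333 cm to the right of lens 1, so d_o2 = L - d_i1 = 98 - 69.333 = 28.667 cm.
Applying the thin-lens equation again with f_2 = 21 cm and d_o2 = 28.667 cm gives d_i2 = 78.522 cm.
m_2 = -(78.522)/(28.667) = -2.7391.
Total m = m_1 x m_2 = (-4.3333)(-2.7391) = 11.8696.

11.9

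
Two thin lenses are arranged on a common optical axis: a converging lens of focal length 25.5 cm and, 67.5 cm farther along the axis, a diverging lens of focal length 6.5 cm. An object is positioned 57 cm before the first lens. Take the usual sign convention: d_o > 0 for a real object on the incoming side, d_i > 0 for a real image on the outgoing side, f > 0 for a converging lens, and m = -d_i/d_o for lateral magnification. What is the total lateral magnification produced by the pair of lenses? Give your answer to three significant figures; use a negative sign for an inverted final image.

Applying the thin-lens equation to the first lens, 1/25.5 = 1/57 + 1/d_i1, which gives d_i1 = 46.143 cm.
Its lateral magnification is m_1 = -d_i1/d_o1 = -(46.143)/57 = -0.8095.
Object distance for lens 2: d_o2 = 67.5 - 46.143 = 21.357 cm.
Applying the thin-lens equation again with f_2 = -6.5 cm and d_o2 = 21.357 cm gives d_i2 = -4.983 cm.
m_2 = -(-4.983)/(21.357) = 0.2333.
Overall magnification: m = m_1 m_2 = -0.1889.

-0.189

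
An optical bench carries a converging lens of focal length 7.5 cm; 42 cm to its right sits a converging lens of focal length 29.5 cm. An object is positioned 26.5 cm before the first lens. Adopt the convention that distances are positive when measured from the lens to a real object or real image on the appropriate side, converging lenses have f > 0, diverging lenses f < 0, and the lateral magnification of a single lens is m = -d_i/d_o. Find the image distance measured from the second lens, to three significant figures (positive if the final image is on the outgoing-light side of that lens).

456 cm

First lens: d_i1 = 1/(1/7.5 - 1/26.5) = 10.461 cm.
That image sits 31.539 cm in front of the second lens, so d_o2 = 31.539 cm.
Second lens: d_i2 = 1/(1/29.5 - 1/(31.539)) = 456.203 cm.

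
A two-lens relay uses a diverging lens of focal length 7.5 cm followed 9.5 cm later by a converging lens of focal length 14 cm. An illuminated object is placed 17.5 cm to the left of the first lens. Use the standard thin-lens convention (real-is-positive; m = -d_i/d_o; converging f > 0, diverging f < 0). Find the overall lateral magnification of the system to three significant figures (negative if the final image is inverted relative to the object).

Applying the thin-lens equation to the first lens, 1/(-7.5) = 1/17.5 + 1/d_i1, which gives d_i1 = -5.250 cm.
Its lateral magnification is m_1 = -d_i1/d_o1 = -(-5.250)/17.5 = 0.3000.
With d_i1 < 0 the first image is virtual and lies on the object side; the object distance for lens 2 is d_o2 = 9.5 - (-5.250) = 14.750 cm.
Applying the thin-lens equation again with f_2 = 14 cm and d_o2 = 14.750 cm gives d_i2 = 275.333 cm.
m_2 = -(275.333)/(14.750) = -18.6667.
The system's lateral magnification is m_1 m_2 = (0.3000)(-18.6667) = -5.6000.

-5.60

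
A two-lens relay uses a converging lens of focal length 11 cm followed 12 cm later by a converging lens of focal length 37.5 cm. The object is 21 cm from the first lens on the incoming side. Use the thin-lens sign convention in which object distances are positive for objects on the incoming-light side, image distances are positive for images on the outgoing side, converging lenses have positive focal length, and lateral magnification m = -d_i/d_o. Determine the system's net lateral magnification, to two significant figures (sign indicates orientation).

First lens: d_i1 = 1/(1/11 - 1/21) = 23.100 cm.
m_1 = -(23.100)/21 = -1.1000.
This image would form 23.100 cm past lens 1, i.e. 11.100 cm beyond lens 2, so it is a virtual object for lens 2: d_o2 = 12 - 23.100 = -11.100 cm.
Second lens: d_i2 = 1/(1/37.5 - 1/(-11.100)) = 8.565 cm.
m_2 = -(8.565)/(-11.100) = 0.7716.
Overall magnification: m = m_1 m_2 = -0.8488.

-0.85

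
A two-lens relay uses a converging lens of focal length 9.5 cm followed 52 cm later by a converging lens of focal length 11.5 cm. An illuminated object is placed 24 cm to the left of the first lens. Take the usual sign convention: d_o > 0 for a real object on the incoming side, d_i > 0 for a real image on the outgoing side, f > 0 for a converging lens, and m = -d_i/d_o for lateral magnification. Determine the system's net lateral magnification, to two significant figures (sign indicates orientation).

0.30

Lens 1: 1/d_i1 = 1/f_1 - 1/d_o1 = 1/9.5 - 1/24 = 0.06360 cm^-1, so d_i1 = 15.724 cm.
m_1 = -(15.724)/24 = -0.6552.
Object distance for lens 2: d_o2 = 52 - 15.724 = 36.276 cm.
Lens 2: 1/d_i2 = 1/f_2 - 1/d_o2 = 1/11.5 - 1/(36.276) = 0.05939 cm^-1, so d_i2 = 16.838 cm.
m_2 = -(16.838)/(36.276) = -0.4642.
The system's lateral magnification is m_1 m_2 = (-0.6552)(-0.4642) = 0.3041.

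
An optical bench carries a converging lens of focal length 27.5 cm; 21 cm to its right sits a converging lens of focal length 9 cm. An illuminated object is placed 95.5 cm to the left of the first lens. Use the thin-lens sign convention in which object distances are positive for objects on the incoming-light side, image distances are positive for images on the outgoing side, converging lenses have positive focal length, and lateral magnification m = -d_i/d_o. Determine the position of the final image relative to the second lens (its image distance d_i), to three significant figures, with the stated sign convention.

5.96 cm

Lens 1: 1/d_i1 = 1/f_1 - 1/d_o1 = 1/27.5 - 1/95.5 = 0.02589 cm^-1, so d_i1 = 38.621 cm.
Since 38.621 cm > 21 cm, the first image lies past the second lens and serves as a virtual object: d_o2 = L - d_i1 = -17.621 cm.
Lens 2: 1/d_i2 = 1/f_2 - 1/d_o2 = 1/9 - 1/(-17.621) = 0.16786 cm^-1, so d_i2 = 5.957 cm.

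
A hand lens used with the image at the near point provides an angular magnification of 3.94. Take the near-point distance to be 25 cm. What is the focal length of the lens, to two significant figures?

For the image at the near point, M = 1 + D/f.
f = D/(M - 1) = 25/(3.94 - 1) = 8.503 cm.

8.5 cm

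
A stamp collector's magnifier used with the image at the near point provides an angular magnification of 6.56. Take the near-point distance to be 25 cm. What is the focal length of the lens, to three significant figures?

For the image at the near point, M = 1 + D/f.
f = D/(M - 1) = 25/(6.56 - 1) = 4.496 cm.

4.50 cm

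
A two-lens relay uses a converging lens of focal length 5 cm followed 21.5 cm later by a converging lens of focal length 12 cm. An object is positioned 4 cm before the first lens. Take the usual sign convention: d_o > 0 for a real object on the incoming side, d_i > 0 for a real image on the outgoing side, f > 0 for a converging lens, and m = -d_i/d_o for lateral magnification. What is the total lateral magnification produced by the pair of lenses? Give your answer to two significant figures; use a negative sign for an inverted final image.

Applying the thin-lens equation to the first lens, 1/5 = 1/4 + 1/d_i1, which gives d_i1 = -20.000 cm.
Its lateral magnification is m_1 = -d_i1/d_o1 = -(-20.000)/4 = 5.0000.
With d_i1 < 0 the first image is virtual and lies on the object side; the object distance for lens 2 is d_o2 = 21.5 - (-20.000) = 41.500 cm.
Applying the thin-lens equation again with f_2 = 12 cm and d_o2 = 41.500 cm gives d_i2 = 16.881 cm.
m_2 = -(16.881)/(41.500) = -0.4068.
The system's lateral magnification is m_1 m_2 = (5.0000)(-0.4068) = -2.0339.

-2.0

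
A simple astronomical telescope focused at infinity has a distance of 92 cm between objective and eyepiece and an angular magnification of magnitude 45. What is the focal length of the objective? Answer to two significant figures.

In normal adjustment the tube length equals f_obj + f_eye and |M| = f_obj/f_eye.
So f_obj = 45 f_eye and 45 f_eye + f_eye = 92 cm, giving f_eye = 92/46 = 2.000 cm and f_obj = 90.000 cm.

90 cm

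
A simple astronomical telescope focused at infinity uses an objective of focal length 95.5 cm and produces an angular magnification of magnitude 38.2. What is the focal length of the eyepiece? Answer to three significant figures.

2.50 cm

|M| = f_obj/f_eye, so f_eye = f_obj/|M| = 95.5/38.2 = 2.500 cm.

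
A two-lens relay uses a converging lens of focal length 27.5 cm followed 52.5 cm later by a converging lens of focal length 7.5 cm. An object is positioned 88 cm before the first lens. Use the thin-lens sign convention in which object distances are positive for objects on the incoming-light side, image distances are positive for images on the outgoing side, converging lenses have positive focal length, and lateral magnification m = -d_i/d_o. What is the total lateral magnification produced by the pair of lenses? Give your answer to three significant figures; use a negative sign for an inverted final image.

0.682

Applying the thin-lens equation to the first lens, 1/27.5 = 1/88 + 1/d_i1, which gives d_i1 = 40.000 cm.
Its lateral magnification is m_1 = -d_i1/d_o1 = -(40.000)/88 = -0.4545.
The intermediate image is 40.000 cm to the right of lens 1, so d_o2 = L - d_i1 = 52.5 - 40.000 = 12.500 cm.
Applying the thin-lens equation again with f_2 = 7.5 cm and d_o2 = 12.500 cm gives d_i2 = 18.750 cm.
m_2 = -(18.750)/(12.500) = -1.5000.
Total m = m_1 x m_2 = (-0.4545)(-1.5000) = 0.6818.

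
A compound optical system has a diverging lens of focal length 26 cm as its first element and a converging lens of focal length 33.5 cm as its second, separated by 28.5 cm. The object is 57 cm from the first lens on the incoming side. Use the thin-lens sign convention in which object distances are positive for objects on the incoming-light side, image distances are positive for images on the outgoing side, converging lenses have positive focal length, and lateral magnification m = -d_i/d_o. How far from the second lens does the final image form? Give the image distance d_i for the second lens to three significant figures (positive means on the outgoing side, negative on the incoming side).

First lens: d_i1 = 1/(1/(-26) - 1/57) = -17.855 cm.
The intermediate image is virtual, 17.855 cm to the left of lens 1, so d_o2 = L - d_i1 = 28.5 - (-17.855) = 46.355 cm.
Second lens: d_i2 = 1/(1/33.5 - 1/(46.355)) = 120.798 cm.

121 cm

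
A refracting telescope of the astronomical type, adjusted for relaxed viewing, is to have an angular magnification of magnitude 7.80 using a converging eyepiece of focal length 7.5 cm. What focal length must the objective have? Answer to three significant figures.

|M| = f_obj/|f_eye|, so f_obj = |M| x |f_eye| = 7.8 x 7.5 = 58.500 cm.

58.5 cm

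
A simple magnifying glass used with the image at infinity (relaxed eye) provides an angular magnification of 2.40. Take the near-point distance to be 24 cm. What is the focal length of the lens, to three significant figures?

For the image at infinity, M = D/f.
f = D/M = 24/2.4 = 10.000 cm.

10.0 cm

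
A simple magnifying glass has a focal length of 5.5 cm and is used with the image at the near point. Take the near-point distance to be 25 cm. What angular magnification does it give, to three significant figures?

5.55

M = 1 + D/f = 1 + 25/5.5 = 5.545.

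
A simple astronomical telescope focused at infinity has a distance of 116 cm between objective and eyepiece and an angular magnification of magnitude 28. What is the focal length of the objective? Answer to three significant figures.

In normal adjustment the tube length equals f_obj + f_eye and |M| = f_obj/f_eye.
So f_obj = 28 f_eye and 28 f_eye + f_eye = 116 cm, giving f_eye = 116/29 = 4.000 cm and f_obj = 112.000 cm.

112 cm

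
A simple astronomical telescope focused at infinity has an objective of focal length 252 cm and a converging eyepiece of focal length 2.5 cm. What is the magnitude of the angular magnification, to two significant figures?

|M| = f_obj/|f_eye| = 252/2.5 = 100.800.

100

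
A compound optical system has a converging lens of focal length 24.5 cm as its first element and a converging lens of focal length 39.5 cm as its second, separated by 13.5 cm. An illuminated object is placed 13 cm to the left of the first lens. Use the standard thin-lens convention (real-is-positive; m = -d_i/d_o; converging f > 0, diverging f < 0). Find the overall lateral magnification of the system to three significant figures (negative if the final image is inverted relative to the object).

Applying the thin-lens equation to the first lens, 1/24.5 = 1/13 + 1/d_i1, which gives d_i1 = -27.696 cm.
Its lateral magnification is m_1 = -d_i1/d_o1 = -(-27.696)/13 = 2.1304.
The intermediate image is virtual, 27.696 cm to the left of lens 1, so d_o2 = L - d_i1 = 13.5 - (-27.696) = 41.196 cm.
Applying the thin-lens equation again with f_2 = 39.5 cm and d_o2 = 41.196 cm gives d_i2 = 959.647 cm.
m_2 = -(959.647)/(41.196) = -23.2949.
The system's lateral magnification is m_1 m_2 = (2.1304)(-23.2949) = -49.6282.

-49.6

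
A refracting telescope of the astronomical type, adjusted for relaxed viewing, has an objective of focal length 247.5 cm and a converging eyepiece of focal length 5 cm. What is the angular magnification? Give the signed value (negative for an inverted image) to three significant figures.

-49.5

M = -f_obj/f_eye = -247.5/(5) = -49.500.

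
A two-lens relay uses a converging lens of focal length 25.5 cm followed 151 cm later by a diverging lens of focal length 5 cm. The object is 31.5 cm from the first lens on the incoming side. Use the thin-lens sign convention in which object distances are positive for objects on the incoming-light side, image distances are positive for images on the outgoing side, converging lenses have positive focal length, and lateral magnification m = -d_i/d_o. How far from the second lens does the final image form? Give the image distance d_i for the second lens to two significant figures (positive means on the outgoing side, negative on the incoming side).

Lens 1: 1/d_i1 = 1/f_1 - 1/d_o1 = 1/25.5 - 1/31.5 = 0.00747 cm^-1, so d_i1 = 133.875 cm.
That image sits 17.125 cm in front of the second lens, so d_o2 = 17.125 cm.
Lens 2: 1/d_i2 = 1/f_2 - 1/d_o2 = 1/(-5) - 1/(17.125) = -0.25839 cm^-1, so d_i2 = -3.870 cm.

-3.9 cm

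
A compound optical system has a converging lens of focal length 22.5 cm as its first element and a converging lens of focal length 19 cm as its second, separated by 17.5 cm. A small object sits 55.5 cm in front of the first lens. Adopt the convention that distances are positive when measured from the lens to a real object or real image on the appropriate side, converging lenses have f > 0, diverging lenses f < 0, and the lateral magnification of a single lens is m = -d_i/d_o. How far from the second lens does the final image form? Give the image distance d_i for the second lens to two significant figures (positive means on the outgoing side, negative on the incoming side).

First lens: d_i1 = 1/(1/22.5 - 1/55.5) = 37.841 cm.
This image would form 37.841 cm past lens 1, i.e. 20.341 cm beyond lens 2, so it is a virtual object for lens 2: d_o2 = 17.5 - 37.841 = -20.341 cm.
Second lens: d_i2 = 1/(1/19 - 1/(-20.341)) = 9.824 cm.

9.8 cm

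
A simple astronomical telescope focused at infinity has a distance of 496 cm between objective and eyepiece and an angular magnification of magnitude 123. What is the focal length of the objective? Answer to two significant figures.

490 cm

In normal adjustment the tube length equals f_obj + f_eye and |M| = f_obj/f_eye.
So f_obj = 123 f_eye and 123 f_eye + f_eye = 496 cm, giving f_eye = 496/124 = 4.000 cm and f_obj = 492.000 cm.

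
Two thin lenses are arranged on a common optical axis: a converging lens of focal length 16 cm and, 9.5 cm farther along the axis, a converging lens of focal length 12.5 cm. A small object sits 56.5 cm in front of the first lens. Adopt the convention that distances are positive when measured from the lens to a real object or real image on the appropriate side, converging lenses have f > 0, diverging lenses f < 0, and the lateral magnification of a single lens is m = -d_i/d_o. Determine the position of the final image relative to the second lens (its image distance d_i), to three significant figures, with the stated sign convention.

6.33 cm

First lens: d_i1 = 1/(1/16 - 1/56.5) = 22.321 cm.
Since 22.321 cm > 9.5 cm, the first image lies past the second lens and serves as a virtual object: d_o2 = L - d_i1 = -12.821 cm.
Second lens: d_i2 = 1/(1/12.5 - 1/(-12.821)) = 6.329 cm.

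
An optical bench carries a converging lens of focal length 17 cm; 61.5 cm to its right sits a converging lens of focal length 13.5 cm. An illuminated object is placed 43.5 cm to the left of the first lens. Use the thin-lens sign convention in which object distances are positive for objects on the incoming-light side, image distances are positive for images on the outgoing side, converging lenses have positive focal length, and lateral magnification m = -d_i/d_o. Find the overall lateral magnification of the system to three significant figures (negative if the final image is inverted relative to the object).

0.431

Lens 1: 1/d_i1 = 1/f_1 - 1/d_o1 = 1/17 - 1/43.5 = 0.03584 cm^-1, so d_i1 = 27.906 cm.
m_1 = -(27.906)/43.5 = -0.6415.
That image sits 33.594 cm in front of the second lens, so d_o2 = 33.594 cm.
Lens 2: 1/d_i2 = 1/f_2 - 1/d_o2 = 1/13.5 - 1/(33.594) = 0.04431 cm^-1, so d_i2 = 22.570 cm.
m_2 = -(22.570)/(33.594) = -0.6718.
The system's lateral magnification is m_1 m_2 = (-0.6415)(-0.6718) = 0.4310.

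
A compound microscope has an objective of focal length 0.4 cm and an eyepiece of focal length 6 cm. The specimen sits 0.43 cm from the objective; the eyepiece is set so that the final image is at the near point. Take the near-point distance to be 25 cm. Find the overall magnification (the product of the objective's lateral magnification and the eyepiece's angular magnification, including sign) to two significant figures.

-69

Objective: 1/d_i = 1/f_obj - 1/d_o = 1/0.4 - 1/0.43 = 0.17442 cm^-1, so d_i = 5.733 cm.
m_obj = -d_i/d_o = -5.733/0.43 = -13.333.
Eyepiece angular magnification (image at near point): M_eye = 1 + D/f_e = 1 + 25/6 = 5.167.
Overall M = m_obj x M_eye = (-13.333)(5.167) = -68.89.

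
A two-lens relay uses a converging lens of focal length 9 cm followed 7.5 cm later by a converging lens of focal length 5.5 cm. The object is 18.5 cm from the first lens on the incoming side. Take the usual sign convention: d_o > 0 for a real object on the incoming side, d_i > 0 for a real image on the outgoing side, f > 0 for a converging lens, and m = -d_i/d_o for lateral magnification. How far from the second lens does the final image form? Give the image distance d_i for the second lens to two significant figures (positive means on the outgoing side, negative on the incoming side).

3.6 cm

First lens: d_i1 = 1/(1/9 - 1/18.5) = 17.526 cm.
Since 17.526 cm > 7.5 cm, the first image lies past the second lens and serves as a virtual object: d_o2 = L - d_i1 = -10.026 cm.
Second lens: d_i2 = 1/(1/5.5 - 1/(-10.026)) = 3.552 cm.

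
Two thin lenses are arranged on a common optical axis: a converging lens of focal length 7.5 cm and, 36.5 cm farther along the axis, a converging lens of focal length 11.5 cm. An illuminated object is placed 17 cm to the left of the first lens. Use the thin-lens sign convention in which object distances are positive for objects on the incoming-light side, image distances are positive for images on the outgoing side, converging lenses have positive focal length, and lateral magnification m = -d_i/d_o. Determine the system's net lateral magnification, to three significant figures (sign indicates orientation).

0.784

First lens: d_i1 = 1/(1/7.5 - 1/17) = 13.421 cm.
m_1 = -(13.421)/17 = -0.7895.
That image sits 23.079 cm in front of the second lens, so d_o2 = 23.079 cm.
Second lens: d_i2 = 1/(1/11.5 - 1/(23.079)) = 22.922 cm.
m_2 = -(22.922)/(23.079) = -0.9932.
Overall magnification: m = m_1 m_2 = 0.7841.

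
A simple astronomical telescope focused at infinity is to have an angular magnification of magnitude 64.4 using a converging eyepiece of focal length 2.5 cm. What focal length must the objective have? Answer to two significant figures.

160 cm

|M| = f_obj/|f_eye|, so f_obj = |M| x |f_eye| = 64.4 x 2.5 = 161.000 cm.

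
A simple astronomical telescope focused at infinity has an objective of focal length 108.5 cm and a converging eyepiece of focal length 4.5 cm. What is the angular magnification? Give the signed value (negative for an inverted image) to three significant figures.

-24.1

M = -f_obj/f_eye = -108.5/(4.5) = -24.111.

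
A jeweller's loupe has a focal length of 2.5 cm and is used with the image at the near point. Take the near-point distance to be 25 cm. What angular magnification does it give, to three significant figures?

11.0

M = 1 + D/f = 1 + 25/2.5 = 11.000.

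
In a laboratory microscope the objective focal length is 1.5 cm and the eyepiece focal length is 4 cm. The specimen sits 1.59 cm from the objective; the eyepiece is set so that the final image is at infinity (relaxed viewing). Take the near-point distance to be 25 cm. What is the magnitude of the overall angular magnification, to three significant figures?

Objective: 1/d_i = 1/f_obj - 1/d_o = 1/1.5 - 1/1.59 = 0.03774 cm^-1, so d_i = 26.500 cm.
m_obj = -d_i/d_o = -26.500/1.59 = -16.667.
Eyepiece angular magnification (image at infinity): M_eye = D/f_e = 25/4 = 6.250.
Overall M = m_obj x M_eye = (-16.667)(6.250) = -104.17.
|M| = 104.17.

104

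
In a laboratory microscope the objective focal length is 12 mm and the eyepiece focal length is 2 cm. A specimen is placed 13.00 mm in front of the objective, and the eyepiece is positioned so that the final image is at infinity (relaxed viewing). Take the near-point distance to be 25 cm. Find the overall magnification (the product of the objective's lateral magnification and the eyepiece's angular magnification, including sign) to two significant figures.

Convert to cm: f_obj = 12 mm = 1.2 cm; d_o = 13.00 mm = 1.30 cm.
Objective: 1/d_i = 1/f_obj - 1/d_o = 1/1.2 - 1/1.30 = 0.06410 cm^-1, so d_i = 15.600 cm.
m_obj = -d_i/d_o = -15.600/1.30 = -12.000.
Eyepiece angular magnification (image at infinity): M_eye = D/f_e = 25/2 = 12.500.
Overall M = m_obj x M_eye = (-12.000)(12.500) = -150.00.

-150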